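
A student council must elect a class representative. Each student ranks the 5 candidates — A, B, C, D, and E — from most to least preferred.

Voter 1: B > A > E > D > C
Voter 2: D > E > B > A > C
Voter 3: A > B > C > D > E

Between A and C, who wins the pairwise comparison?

Ballots ranking A above C: 3.
Ballots ranking C above A: 0.
A wins the head-to-head, 3–0.

A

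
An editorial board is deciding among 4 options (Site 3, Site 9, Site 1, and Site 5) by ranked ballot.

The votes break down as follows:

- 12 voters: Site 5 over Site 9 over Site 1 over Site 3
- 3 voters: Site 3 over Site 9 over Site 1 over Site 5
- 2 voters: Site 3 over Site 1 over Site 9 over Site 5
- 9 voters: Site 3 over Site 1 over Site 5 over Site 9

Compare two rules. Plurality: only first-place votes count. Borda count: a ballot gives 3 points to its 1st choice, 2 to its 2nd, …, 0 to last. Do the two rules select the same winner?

No

Plurality first-place counts: Site 3 14, Site 9 0, Site 1 0, Site 5 12 → Site 3.
Borda totals: Site 3 42, Site 9 32, Site 1 37, Site 5 45 → Site 5.
The two rules disagree: plurality picks Site 3, Borda picks Site 5.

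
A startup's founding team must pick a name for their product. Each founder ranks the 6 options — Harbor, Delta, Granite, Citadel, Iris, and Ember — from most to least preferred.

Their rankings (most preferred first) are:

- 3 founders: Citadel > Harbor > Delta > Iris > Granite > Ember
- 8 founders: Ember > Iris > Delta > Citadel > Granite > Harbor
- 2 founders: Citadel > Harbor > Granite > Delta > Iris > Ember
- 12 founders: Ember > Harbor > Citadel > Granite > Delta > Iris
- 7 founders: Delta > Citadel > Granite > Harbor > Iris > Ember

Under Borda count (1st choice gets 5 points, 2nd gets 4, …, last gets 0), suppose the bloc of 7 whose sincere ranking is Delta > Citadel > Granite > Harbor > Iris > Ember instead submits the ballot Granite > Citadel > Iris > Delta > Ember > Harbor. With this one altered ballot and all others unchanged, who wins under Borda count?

Borda totals with the altered ballot: Harbor 68, Delta 63, Granite 76, Citadel 105, Iris 61, Ember 107.
The switch changes the winner from Citadel to Ember.

Ember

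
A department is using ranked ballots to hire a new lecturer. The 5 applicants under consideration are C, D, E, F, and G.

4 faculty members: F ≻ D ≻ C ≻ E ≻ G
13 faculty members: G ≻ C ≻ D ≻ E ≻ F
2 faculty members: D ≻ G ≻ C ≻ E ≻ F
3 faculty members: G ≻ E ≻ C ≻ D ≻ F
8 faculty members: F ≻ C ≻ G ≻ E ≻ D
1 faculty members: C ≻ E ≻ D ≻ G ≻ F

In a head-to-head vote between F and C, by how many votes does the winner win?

Ballots ranking F above C: 4+8 = 12.
Ballots ranking C above F: 13+2+3+1 = 19.
C wins 19–12, a margin of 7.

7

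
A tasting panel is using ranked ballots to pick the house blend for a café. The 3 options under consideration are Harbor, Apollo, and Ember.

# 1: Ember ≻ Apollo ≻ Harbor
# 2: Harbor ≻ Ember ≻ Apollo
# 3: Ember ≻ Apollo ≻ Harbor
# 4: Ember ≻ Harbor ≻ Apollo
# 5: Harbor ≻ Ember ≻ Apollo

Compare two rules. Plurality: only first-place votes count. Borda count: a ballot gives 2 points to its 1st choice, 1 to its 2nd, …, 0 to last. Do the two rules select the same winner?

Yes

Plurality first-place counts: Harbor 2, Apollo 0, Ember 3 → Ember.
Borda totals: Harbor 5, Apollo 2, Ember 8 → Ember.
The two rules agree on Ember.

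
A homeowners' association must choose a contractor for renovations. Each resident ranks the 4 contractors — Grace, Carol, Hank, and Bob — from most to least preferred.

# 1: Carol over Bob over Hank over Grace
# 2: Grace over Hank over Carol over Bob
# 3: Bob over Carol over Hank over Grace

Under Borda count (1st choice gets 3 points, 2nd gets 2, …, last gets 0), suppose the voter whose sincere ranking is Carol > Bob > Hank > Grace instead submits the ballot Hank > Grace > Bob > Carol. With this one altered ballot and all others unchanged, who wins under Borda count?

Borda totals with the altered ballot: Grace 5, Carol 3, Hank 6, Bob 4.
The switch changes the winner from Carol to Hank.

Hank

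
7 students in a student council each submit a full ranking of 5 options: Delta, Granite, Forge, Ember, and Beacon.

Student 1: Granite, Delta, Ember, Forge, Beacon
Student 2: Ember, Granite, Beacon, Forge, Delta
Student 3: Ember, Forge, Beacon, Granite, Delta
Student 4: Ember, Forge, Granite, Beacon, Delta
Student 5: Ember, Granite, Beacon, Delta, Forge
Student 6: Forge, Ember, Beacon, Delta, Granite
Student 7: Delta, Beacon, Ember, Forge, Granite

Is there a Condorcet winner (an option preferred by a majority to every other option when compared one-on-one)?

Head-to-head results (7 voters total):
Delta vs Granite: Granite wins 5–2.
Delta vs Forge: Forge wins 4–3.
Delta vs Ember: Ember wins 5–2.
Delta vs Beacon: Beacon wins 5–2.
Granite vs Forge: Forge wins 4–3.
Granite vs Ember: Ember wins 6–1.
Granite vs Beacon: Granite wins 4–3.
Forge vs Ember: Ember wins 6–1.
Forge vs Beacon: Forge wins 4–3.
Ember vs Beacon: Ember wins 6–1.
Ember beats each rival — Delta (5–2), Granite (6–1), Forge (6–1), Beacon (6–1) — so Ember is the Condorcet winner.

Yes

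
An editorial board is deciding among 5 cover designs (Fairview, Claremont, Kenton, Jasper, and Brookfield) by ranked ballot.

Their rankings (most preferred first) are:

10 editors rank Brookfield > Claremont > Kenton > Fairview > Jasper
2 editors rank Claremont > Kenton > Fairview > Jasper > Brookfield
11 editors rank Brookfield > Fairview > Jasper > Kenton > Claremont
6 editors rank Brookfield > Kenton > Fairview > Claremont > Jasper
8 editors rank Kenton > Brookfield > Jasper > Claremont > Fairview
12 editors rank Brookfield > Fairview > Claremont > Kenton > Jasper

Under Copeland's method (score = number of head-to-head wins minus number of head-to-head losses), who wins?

Brookfield

Pairwise results:
  Fairview vs Claremont: Fairview wins 29–20.
  Fairview vs Kenton: Kenton wins 26–23.
  Fairview vs Jasper: Fairview wins 41–8.
  Fairview vs Brookfield: Brookfield wins 47–2.
  Claremont vs Kenton: Kenton wins 25–24.
  Claremont vs Jasper: Claremont wins 30–19.
  Claremont vs Brookfield: Brookfield wins 47–2.
  Kenton vs Jasper: Kenton wins 38–11.
  Kenton vs Brookfield: Brookfield wins 39–10.
  Jasper vs Brookfield: Brookfield wins 47–2.
Copeland scores (wins − losses):
  Fairview: 2 − 2 = 0
  Claremont: 1 − 3 = -2
  Kenton: 3 − 1 = 2
  Jasper: 0 − 4 = -4
  Brookfield: 4 − 0 = 4
Brookfield has the best Copeland score.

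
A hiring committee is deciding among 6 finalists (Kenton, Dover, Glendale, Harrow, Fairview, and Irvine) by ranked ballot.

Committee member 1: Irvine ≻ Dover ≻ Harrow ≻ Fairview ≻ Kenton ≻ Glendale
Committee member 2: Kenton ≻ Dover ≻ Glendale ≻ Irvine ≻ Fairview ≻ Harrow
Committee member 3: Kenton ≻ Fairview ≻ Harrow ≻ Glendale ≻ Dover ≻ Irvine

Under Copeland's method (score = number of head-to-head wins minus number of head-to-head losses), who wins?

Kenton

Pairwise results:
  Kenton vs Dover: Kenton wins 2–1.
  Kenton vs Glendale: Kenton wins 3–0.
  Kenton vs Harrow: Kenton wins 2–1.
  Kenton vs Fairview: Kenton wins 2–1.
  Kenton vs Irvine: Kenton wins 2–1.
  Dover vs Glendale: Dover wins 2–1.
  Dover vs Harrow: Dover wins 2–1.
  Dover vs Fairview: Dover wins 2–1.
  Dover vs Irvine: Dover wins 2–1.
  Glendale vs Harrow: Harrow wins 2–1.
  Glendale vs Fairview: Fairview wins 2–1.
  Glendale vs Irvine: Glendale wins 2–1.
  Harrow vs Fairview: Fairview wins 2–1.
  Harrow vs Irvine: Irvine wins 2–1.
  Fairview vs Irvine: Irvine wins 2–1.
Copeland scores (wins − losses):
  Kenton: 5 − 0 = 5
  Dover: 4 − 1 = 3
  Glendale: 1 − 4 = -3
  Harrow: 1 − 4 = -3
  Fairview: 2 − 3 = -1
  Irvine: 2 − 3 = -1
Kenton has the best Copeland score.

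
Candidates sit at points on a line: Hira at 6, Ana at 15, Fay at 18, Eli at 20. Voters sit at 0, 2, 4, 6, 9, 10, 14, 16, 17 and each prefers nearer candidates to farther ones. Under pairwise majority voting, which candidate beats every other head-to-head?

With single-peaked preferences on a line, the Condorcet winner is the candidate closest to the median voter.
The median voter (position 9) is closest to Hira at 6.
Check: Hira vs Fay — voters closer to Hira: 6 of 9.

Hira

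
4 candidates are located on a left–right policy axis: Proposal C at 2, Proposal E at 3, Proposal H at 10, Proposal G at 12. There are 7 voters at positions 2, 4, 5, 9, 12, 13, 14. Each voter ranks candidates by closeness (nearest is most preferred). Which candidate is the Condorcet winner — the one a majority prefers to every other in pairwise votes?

Proposal H

With single-peaked preferences on a line, the Condorcet winner is the candidate closest to the median voter.
The median voter (position 9) is closest to Proposal H at 10.
Check: Proposal H vs Proposal C — voters closer to Proposal H: 4 of 7.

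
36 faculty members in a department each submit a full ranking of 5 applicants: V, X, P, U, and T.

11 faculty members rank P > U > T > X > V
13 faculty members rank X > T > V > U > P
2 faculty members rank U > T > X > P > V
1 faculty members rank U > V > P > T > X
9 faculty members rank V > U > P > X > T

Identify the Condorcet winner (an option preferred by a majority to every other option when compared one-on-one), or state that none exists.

Head-to-head results (36 voters total):
V vs X: X wins 26–10.
V vs P: V wins 23–13.
V vs U: V wins 22–14.
V vs T: T wins 26–10.
X vs P: P wins 21–15.
X vs U: U wins 23–13.
X vs T: X wins 22–14.
P vs U: U wins 25–11.
P vs T: P wins 21–15.
U vs T: U wins 23–13.
No candidate beats all others: V beats P beats X beats V, a majority cycle.

There is no Condorcet winner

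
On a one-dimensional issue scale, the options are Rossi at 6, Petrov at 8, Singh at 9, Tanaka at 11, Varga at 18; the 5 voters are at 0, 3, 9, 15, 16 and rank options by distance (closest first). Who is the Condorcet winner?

With single-peaked preferences on a line, the Condorcet winner is the candidate closest to the median voter.
The median voter (position 9) is closest to Singh at 9.
Check: Singh vs Varga — voters closer to Singh: 3 of 5.

Singh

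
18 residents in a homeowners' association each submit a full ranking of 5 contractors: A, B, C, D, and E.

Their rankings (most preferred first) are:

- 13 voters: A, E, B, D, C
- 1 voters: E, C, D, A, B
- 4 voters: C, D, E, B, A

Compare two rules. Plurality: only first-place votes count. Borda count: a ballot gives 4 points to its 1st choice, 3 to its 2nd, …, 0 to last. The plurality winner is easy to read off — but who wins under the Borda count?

A

Plurality first-place counts: A 13, B 0, C 4, D 0, E 1 → A.
Borda totals: A 53, B 30, C 19, D 27, E 51 → A.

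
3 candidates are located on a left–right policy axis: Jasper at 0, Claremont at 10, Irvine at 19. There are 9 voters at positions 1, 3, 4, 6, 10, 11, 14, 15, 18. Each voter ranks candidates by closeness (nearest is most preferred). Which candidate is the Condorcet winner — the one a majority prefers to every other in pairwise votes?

Claremont

With single-peaked preferences on a line, the Condorcet winner is the candidate closest to the median voter.
The median voter (position 10) is closest to Claremont at 10.
Check: Claremont vs Jasper — voters closer to Claremont: 6 of 9.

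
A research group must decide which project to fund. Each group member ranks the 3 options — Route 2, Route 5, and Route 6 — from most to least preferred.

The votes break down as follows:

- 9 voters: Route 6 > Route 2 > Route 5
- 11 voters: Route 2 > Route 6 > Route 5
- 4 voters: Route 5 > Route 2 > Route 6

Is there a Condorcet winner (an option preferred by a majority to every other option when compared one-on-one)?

Head-to-head results (24 voters total):
Route 2 vs Route 5: Route 2 wins 20–4.
Route 2 vs Route 6: Route 2 wins 15–9.
Route 5 vs Route 6: Route 6 wins 20–4.
Route 2 beats each rival — Route 5 (20–4), Route 6 (15–9) — so Route 2 is the Condorcet winner.

Yes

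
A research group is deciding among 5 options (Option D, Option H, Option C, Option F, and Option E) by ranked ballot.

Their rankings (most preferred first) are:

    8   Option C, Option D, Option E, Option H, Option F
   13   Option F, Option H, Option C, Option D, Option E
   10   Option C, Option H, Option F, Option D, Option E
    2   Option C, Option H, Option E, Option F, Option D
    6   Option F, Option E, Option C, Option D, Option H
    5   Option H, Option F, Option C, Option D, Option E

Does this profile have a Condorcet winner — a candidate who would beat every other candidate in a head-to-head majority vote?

Head-to-head results (44 voters total):
Option D vs Option H: Option H wins 30–14.
Option D vs Option C: Option C wins 44–0.
Option D vs Option F: Option F wins 36–8.
Option D vs Option E: Option D wins 36–8.
Option H vs Option C: Option C wins 26–18.
Option H vs Option F: Option H wins 25–19.
Option H vs Option E: Option H wins 30–14.
Option C vs Option F: Option F wins 24–20.
Option C vs Option E: Option C wins 38–6.
Option F vs Option E: Option F wins 34–10.
No candidate beats all others: Option H beats Option F beats Option C beats Option H, a majority cycle.

No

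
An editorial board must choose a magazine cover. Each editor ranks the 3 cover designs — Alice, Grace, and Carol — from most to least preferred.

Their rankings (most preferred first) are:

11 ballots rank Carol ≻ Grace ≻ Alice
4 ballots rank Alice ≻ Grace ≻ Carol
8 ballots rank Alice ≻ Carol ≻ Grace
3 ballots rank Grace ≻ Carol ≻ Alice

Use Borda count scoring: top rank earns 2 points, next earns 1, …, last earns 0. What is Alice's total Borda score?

Borda scores:
  Alice: 11·0 + 4·2 + 8·2 + 3·0 = 24
  Grace: 11·1 + 4·1 + 8·0 + 3·2 = 21
  Carol: 11·2 + 4·0 + 8·1 + 3·1 = 33

24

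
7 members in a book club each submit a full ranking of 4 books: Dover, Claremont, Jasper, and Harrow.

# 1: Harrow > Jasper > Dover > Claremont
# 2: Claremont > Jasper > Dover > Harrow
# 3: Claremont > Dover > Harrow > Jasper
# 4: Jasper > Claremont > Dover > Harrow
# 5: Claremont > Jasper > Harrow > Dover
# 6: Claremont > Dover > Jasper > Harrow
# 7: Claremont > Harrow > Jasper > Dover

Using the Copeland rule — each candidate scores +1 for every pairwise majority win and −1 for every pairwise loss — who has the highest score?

Pairwise results:
  Dover vs Claremont: Claremont wins 6–1.
  Dover vs Jasper: Jasper wins 5–2.
  Dover vs Harrow: Dover wins 4–3.
  Claremont vs Jasper: Claremont wins 5–2.
  Claremont vs Harrow: Claremont wins 6–1.
  Jasper vs Harrow: Jasper wins 4–3.
Copeland scores (wins − losses):
  Dover: 1 − 2 = -1
  Claremont: 3 − 0 = 3
  Jasper: 2 − 1 = 1
  Harrow: 0 − 3 = -3
Claremont has the best Copeland score.

Claremont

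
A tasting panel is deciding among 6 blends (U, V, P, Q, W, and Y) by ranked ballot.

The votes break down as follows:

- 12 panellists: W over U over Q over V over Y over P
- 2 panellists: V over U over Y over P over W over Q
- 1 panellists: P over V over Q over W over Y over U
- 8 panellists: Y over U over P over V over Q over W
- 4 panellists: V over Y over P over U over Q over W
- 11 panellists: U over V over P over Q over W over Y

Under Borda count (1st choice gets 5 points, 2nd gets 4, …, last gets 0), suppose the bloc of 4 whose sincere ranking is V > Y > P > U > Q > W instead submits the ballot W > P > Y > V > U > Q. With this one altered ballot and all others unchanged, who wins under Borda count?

U

Borda totals with the altered ballot: U 147, V 106, P 82, Q 69, W 95, Y 71.
The winner is unchanged: still U.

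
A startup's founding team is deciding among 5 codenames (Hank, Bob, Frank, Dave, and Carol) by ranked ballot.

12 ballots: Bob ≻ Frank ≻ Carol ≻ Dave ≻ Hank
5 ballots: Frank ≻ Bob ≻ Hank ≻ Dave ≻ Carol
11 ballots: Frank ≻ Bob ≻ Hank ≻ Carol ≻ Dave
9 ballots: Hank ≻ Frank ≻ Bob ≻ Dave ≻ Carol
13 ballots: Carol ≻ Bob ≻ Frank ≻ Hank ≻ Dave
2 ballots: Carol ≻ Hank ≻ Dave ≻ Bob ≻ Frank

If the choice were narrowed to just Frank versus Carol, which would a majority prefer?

Frank

Ballots ranking Frank above Carol: 12+5+11+9 = 37.
Ballots ranking Carol above Frank: 13+2 = 15.
Frank wins the head-to-head, 37–15.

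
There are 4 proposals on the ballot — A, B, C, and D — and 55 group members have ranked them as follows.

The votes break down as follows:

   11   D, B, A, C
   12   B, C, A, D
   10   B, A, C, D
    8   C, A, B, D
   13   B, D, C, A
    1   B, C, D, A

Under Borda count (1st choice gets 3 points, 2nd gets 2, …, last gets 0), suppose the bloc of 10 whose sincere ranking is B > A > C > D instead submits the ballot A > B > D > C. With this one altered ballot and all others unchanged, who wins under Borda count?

B

Borda totals with the altered ballot: A 69, B 128, C 63, D 70.
The winner is unchanged: still B.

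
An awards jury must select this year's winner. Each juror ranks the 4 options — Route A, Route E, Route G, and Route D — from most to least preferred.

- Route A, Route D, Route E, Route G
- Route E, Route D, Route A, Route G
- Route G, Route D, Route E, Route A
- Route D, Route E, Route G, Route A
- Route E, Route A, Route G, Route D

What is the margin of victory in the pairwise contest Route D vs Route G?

1

Ballots ranking Route D above Route G: 3.
Ballots ranking Route G above Route D: 2.
Route D wins 3–2, a margin of 1.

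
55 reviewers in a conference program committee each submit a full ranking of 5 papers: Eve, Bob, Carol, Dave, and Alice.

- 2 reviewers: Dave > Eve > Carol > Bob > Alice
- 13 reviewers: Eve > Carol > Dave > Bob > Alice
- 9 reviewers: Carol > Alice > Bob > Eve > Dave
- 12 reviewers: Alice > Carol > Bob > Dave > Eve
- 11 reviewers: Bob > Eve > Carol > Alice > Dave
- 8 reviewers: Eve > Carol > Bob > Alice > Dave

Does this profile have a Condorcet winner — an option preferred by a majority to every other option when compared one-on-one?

No

Head-to-head results (55 voters total):
Eve vs Bob: Bob wins 32–23.
Eve vs Carol: Eve wins 34–21.
Eve vs Dave: Eve wins 41–14.
Eve vs Alice: Eve wins 34–21.
Bob vs Carol: Carol wins 44–11.
Bob vs Dave: Bob wins 40–15.
Bob vs Alice: Bob wins 34–21.
Carol vs Dave: Carol wins 53–2.
Carol vs Alice: Carol wins 43–12.
Dave vs Alice: Alice wins 40–15.
No candidate beats all others: Eve beats Carol beats Bob beats Eve, a majority cycle.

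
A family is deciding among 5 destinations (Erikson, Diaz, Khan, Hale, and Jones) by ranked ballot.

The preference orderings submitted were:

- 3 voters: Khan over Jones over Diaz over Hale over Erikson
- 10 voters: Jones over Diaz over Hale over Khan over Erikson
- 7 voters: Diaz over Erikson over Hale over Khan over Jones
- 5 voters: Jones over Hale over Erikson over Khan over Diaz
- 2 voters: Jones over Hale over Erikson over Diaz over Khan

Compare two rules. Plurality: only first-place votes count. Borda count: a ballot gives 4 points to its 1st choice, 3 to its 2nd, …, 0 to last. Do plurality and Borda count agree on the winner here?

Plurality first-place counts: Erikson 0, Diaz 7, Khan 3, Hale 0, Jones 17 → Jones.
Borda totals: Erikson 35, Diaz 66, Khan 34, Hale 58, Jones 77 → Jones.
The two rules agree on Jones.

Yes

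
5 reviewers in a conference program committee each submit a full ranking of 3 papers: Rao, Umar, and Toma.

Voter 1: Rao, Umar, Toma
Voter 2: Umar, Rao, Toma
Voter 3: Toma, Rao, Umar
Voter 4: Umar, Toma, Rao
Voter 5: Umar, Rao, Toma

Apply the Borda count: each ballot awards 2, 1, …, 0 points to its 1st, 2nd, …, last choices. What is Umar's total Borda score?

Borda scores:
  Rao: 2 + 1 + 1 + 0 + 1 = 5
  Umar: 1 + 2 + 0 + 2 + 2 = 7
  Toma: 0 + 0 + 2 + 1 + 0 = 3

7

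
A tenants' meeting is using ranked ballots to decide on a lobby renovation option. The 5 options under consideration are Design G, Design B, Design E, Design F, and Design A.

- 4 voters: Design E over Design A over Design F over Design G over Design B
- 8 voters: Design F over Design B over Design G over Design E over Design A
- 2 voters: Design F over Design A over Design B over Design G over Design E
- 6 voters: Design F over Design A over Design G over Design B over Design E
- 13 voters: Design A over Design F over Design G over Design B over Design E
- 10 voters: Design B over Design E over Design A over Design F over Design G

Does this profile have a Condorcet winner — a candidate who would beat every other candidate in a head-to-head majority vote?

Head-to-head results (43 voters total):
Design G vs Design B: Design G wins 23–20.
Design G vs Design E: Design G wins 29–14.
Design G vs Design F: Design F wins 43–0.
Design G vs Design A: Design A wins 35–8.
Design B vs Design E: Design B wins 39–4.
Design B vs Design F: Design F wins 33–10.
Design B vs Design A: Design A wins 25–18.
Design E vs Design F: Design F wins 29–14.
Design E vs Design A: Design E wins 22–21.
Design F vs Design A: Design A wins 27–16.
No candidate beats all others: Design G beats Design E beats Design A beats Design G, a majority cycle.

No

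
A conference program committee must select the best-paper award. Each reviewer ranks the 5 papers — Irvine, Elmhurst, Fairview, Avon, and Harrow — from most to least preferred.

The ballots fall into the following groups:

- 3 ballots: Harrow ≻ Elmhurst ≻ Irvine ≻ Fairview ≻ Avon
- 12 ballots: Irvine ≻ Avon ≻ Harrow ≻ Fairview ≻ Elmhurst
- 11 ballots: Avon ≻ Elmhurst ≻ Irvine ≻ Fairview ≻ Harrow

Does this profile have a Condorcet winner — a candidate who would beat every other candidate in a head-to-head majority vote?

Head-to-head results (26 voters total):
Irvine vs Elmhurst: Elmhurst wins 14–12.
Irvine vs Fairview: Irvine wins 26–0.
Irvine vs Avon: Irvine wins 15–11.
Irvine vs Harrow: Irvine wins 23–3.
Elmhurst vs Fairview: Elmhurst wins 14–12.
Elmhurst vs Avon: Avon wins 23–3.
Elmhurst vs Harrow: Harrow wins 15–11.
Fairview vs Avon: Avon wins 23–3.
Fairview vs Harrow: Harrow wins 15–11.
Avon vs Harrow: Avon wins 23–3.
No candidate beats all others: Irvine beats Avon beats Elmhurst beats Irvine, a majority cycle.

No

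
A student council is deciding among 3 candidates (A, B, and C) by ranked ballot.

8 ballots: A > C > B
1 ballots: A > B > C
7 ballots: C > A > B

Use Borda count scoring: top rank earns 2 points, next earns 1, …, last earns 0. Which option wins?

Borda scores:
  A: 8·2 + 2 + 7·1 = 25
  B: 8·0 + 1 + 7·0 = 1
  C: 8·1 + 0 + 7·2 = 22
A has the highest total.

A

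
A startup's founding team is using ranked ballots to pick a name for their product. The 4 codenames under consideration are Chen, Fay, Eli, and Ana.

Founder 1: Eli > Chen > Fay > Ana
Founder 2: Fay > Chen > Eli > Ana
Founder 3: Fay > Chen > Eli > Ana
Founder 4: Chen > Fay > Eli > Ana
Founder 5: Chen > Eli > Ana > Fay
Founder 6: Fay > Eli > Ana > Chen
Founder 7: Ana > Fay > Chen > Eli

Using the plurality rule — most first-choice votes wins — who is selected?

Fay

First-place vote totals:
  Chen: 2
  Fay: 3
  Eli: 1
  Ana: 1
Fay has the most first-place votes.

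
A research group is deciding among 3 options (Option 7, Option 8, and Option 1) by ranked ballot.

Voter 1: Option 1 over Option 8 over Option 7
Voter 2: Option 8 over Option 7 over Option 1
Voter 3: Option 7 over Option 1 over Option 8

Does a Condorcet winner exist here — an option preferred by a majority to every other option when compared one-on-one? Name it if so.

Head-to-head results (3 voters total):
Option 7 vs Option 8: Option 8 wins 2–1.
Option 7 vs Option 1: Option 7 wins 2–1.
Option 8 vs Option 1: Option 1 wins 2–1.
No candidate beats all others: Option 7 beats Option 1 beats Option 8 beats Option 7, a majority cycle.

No Condorcet winner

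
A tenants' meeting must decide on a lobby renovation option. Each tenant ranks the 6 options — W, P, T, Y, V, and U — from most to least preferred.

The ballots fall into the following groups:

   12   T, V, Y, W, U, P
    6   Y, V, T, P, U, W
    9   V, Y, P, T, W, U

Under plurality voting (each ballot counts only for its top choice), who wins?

First-place vote totals:
  W: 0
  P: 0
  T: 12
  Y: 6
  V: 9
  U: 0
T has the most first-place votes.

T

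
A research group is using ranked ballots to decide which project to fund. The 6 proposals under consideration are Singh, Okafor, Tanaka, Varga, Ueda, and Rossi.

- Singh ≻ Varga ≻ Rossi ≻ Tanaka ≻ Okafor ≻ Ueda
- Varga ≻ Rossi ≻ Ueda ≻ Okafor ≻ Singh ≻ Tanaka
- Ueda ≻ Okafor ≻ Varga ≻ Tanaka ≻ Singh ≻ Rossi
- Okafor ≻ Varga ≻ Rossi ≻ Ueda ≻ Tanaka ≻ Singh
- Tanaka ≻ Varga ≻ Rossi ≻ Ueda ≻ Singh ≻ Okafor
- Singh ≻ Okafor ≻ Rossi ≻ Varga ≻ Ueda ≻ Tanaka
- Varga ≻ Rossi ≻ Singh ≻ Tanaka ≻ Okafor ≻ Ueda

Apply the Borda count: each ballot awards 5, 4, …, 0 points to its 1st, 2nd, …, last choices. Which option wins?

Borda scores:
  Singh: 5 + 1 + 1 + 0 + 1 + 5 + 3 = 16
  Okafor: 1 + 2 + 4 + 5 + 0 + 4 + 1 = 17
  Tanaka: 2 + 0 + 2 + 1 + 5 + 0 + 2 = 12
  Varga: 4 + 5 + 3 + 4 + 4 + 2 + 5 = 27
  Ueda: 0 + 3 + 5 + 2 + 2 + 1 + 0 = 13
  Rossi: 3 + 4 + 0 + 3 + 3 + 3 + 4 = 20
Varga has the highest total.

Varga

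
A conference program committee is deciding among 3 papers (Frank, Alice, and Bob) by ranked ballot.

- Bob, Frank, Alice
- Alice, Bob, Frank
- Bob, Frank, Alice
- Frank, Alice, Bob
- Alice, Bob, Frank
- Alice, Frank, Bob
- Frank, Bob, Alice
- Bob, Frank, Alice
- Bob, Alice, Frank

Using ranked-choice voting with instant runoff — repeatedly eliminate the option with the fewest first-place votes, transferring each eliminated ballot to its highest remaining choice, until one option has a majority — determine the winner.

Round 1: Bob 4, Alice 3, Frank 2. Frank has the fewest and is eliminated.
Round 2: Bob 5, Alice 4. Bob has a majority.

Bob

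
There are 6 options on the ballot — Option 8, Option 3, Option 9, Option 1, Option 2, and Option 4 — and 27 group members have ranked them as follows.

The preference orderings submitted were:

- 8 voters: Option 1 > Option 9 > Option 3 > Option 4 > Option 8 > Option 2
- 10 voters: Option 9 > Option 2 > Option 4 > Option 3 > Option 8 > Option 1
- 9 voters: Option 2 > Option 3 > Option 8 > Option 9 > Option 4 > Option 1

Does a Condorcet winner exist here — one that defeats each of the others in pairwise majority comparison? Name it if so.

Head-to-head results (27 voters total):
Option 8 vs Option 3: Option 3 wins 27–0.
Option 8 vs Option 9: Option 9 wins 18–9.
Option 8 vs Option 1: Option 8 wins 19–8.
Option 8 vs Option 2: Option 2 wins 19–8.
Option 8 vs Option 4: Option 4 wins 18–9.
Option 3 vs Option 9: Option 9 wins 18–9.
Option 3 vs Option 1: Option 3 wins 19–8.
Option 3 vs Option 2: Option 2 wins 19–8.
Option 3 vs Option 4: Option 3 wins 17–10.
Option 9 vs Option 1: Option 9 wins 19–8.
Option 9 vs Option 2: Option 9 wins 18–9.
Option 9 vs Option 4: Option 9 wins 27–0.
Option 1 vs Option 2: Option 2 wins 19–8.
Option 1 vs Option 4: Option 4 wins 19–8.
Option 2 vs Option 4: Option 2 wins 19–8.
Option 9 beats each rival — Option 8 (18–9), Option 3 (18–9), Option 1 (19–8), Option 2 (18–9), Option 4 (27–0) — so Option 9 is the Condorcet winner.

Option 9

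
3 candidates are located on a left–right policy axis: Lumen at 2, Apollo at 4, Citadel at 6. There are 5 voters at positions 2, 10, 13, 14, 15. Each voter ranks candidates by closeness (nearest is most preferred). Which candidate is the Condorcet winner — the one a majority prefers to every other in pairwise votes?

Citadel

With single-peaked preferences on a line, the Condorcet winner is the candidate closest to the median voter.
The median voter (position 13) is closest to Citadel at 6.
Check: Citadel vs Lumen — voters closer to Citadel: 4 of 5.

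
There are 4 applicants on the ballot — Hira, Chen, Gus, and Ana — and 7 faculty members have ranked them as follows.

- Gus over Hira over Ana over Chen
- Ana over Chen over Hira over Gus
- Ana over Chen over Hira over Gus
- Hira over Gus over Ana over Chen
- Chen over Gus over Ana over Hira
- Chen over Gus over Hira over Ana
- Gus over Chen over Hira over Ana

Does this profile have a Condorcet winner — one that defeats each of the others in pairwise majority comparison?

No

Head-to-head results (7 voters total):
Hira vs Chen: Chen wins 5–2.
Hira vs Gus: Gus wins 4–3.
Hira vs Ana: Hira wins 4–3.
Chen vs Gus: Chen wins 4–3.
Chen vs Ana: Ana wins 4–3.
Gus vs Ana: Gus wins 5–2.
No candidate beats all others: Hira beats Ana beats Chen beats Hira, a majority cycle.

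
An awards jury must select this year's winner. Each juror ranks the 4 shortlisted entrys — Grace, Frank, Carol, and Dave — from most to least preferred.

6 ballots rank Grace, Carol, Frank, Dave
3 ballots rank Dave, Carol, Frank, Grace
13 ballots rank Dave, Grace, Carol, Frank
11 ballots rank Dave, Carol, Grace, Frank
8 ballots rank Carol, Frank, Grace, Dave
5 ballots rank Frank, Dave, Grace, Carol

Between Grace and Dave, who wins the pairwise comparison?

Ballots ranking Grace above Dave: 6+8 = 14.
Ballots ranking Dave above Grace: 3+13+11+5 = 32.
Dave wins the head-to-head, 32–14.

Dave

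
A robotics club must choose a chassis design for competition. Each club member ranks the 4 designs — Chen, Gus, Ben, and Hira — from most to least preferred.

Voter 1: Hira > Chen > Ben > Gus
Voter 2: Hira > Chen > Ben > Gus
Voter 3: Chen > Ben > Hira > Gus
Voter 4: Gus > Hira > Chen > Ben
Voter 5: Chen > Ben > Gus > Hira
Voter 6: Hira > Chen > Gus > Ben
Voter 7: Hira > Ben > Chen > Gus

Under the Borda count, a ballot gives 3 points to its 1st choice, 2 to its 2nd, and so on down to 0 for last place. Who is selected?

Borda scores:
  Chen: 2 + 2 + 3 + 1 + 3 + 2 + 1 = 14
  Gus: 0 + 0 + 0 + 3 + 1 + 1 + 0 = 5
  Ben: 1 + 1 + 2 + 0 + 2 + 0 + 2 = 8
  Hira: 3 + 3 + 1 + 2 + 0 + 3 + 3 = 15
Hira has the highest total.

Hira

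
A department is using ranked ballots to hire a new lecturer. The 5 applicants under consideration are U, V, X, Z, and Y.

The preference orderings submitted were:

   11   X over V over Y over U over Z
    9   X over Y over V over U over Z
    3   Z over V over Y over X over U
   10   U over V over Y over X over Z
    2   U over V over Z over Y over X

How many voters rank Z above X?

Ballots ranking Z above X: 3+2 = 5.
Ballots ranking X above Z: 11+9+10 = 30.
So 5 of 35 voters prefer Z to X.

5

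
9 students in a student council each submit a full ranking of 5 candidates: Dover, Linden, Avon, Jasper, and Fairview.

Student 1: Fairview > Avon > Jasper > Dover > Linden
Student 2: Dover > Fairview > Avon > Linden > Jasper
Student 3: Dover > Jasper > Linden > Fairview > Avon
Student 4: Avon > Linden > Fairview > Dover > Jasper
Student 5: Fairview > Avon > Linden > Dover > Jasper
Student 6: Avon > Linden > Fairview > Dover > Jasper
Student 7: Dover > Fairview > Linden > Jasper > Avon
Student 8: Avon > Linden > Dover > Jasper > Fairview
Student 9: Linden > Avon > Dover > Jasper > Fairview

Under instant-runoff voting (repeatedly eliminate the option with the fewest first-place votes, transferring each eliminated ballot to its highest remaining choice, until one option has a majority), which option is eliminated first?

Round 1: Dover 3, Avon 3, Fairview 2, Linden 1, Jasper 0. Jasper has the fewest and is eliminated.
Round 2: Dover 3, Avon 3, Fairview 2, Linden 1. Linden has the fewest and is eliminated.
Round 3: Avon 4, Dover 3, Fairview 2. Fairview has the fewest and is eliminated.
Round 4: Avon 6, Dover 3. Avon has a majority.

Jasper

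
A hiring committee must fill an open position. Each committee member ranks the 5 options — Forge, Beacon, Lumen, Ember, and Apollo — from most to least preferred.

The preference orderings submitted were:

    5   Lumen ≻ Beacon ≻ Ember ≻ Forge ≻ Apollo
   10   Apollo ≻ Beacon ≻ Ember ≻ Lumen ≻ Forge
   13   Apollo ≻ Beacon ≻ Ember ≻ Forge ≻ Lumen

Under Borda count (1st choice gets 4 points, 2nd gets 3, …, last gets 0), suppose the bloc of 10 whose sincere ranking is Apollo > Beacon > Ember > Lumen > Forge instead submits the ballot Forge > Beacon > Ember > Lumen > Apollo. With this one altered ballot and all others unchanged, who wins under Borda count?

Borda totals with the altered ballot: Forge 58, Beacon 84, Lumen 30, Ember 56, Apollo 52.
The switch changes the winner from Apollo to Beacon.

Beacon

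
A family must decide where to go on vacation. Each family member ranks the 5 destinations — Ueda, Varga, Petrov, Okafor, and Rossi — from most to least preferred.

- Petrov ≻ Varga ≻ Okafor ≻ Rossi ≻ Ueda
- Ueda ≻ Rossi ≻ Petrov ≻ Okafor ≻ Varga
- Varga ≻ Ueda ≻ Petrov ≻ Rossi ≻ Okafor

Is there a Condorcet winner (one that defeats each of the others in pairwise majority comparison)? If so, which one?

None — there is no Condorcet winner

Head-to-head results (3 voters total):
Ueda vs Varga: Varga wins 2–1.
Ueda vs Petrov: Ueda wins 2–1.
Ueda vs Okafor: Ueda wins 2–1.
Ueda vs Rossi: Ueda wins 2–1.
Varga vs Petrov: Petrov wins 2–1.
Varga vs Okafor: Varga wins 2–1.
Varga vs Rossi: Varga wins 2–1.
Petrov vs Okafor: Petrov wins 3–0.
Petrov vs Rossi: Petrov wins 2–1.
Okafor vs Rossi: Rossi wins 2–1.
No candidate beats all others: Ueda beats Petrov beats Varga beats Ueda, a majority cycle.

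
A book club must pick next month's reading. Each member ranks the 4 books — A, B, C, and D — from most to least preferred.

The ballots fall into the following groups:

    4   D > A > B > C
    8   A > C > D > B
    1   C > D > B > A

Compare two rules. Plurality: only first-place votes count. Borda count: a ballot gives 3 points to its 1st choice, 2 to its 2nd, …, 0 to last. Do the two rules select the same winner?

Yes

Plurality first-place counts: A 8, B 0, C 1, D 4 → A.
Borda totals: A 32, B 5, C 19, D 22 → A.
The two rules agree on A.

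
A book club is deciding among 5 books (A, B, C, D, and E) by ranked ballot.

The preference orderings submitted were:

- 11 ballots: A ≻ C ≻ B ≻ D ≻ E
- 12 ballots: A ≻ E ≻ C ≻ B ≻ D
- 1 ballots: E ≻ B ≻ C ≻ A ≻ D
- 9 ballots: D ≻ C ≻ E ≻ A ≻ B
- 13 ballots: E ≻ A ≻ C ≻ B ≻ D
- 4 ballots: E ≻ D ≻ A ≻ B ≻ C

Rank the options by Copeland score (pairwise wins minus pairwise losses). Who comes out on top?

E

Pairwise results:
  A vs B: A wins 49–1.
  A vs C: A wins 40–10.
  A vs D: A wins 37–13.
  A vs E: E wins 27–23.
  B vs C: C wins 45–5.
  B vs D: B wins 37–13.
  B vs E: E wins 39–11.
  C vs D: C wins 37–13.
  C vs E: E wins 30–20.
  D vs E: E wins 30–20.
Copeland scores (wins − losses):
  A: 3 − 1 = 2
  B: 1 − 3 = -2
  C: 2 − 2 = 0
  D: 0 − 4 = -4
  E: 4 − 0 = 4
E has the best Copeland score.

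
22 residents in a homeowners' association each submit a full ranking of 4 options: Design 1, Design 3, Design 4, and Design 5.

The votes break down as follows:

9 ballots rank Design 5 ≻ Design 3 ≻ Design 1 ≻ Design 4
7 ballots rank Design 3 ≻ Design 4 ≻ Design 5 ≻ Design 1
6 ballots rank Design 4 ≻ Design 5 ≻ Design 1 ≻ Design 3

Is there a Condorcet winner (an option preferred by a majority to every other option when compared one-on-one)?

Head-to-head results (22 voters total):
Design 1 vs Design 3: Design 3 wins 16–6.
Design 1 vs Design 4: Design 4 wins 13–9.
Design 1 vs Design 5: Design 5 wins 22–0.
Design 3 vs Design 4: Design 3 wins 16–6.
Design 3 vs Design 5: Design 5 wins 15–7.
Design 4 vs Design 5: Design 4 wins 13–9.
No candidate beats all others: Design 3 beats Design 4 beats Design 5 beats Design 3, a majority cycle.

No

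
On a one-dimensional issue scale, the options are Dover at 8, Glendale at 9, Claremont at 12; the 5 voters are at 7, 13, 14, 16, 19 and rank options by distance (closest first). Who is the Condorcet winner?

Claremont

With single-peaked preferences on a line, the Condorcet winner is the candidate closest to the median voter.
The median voter (position 14) is closest to Claremont at 12.
Check: Claremont vs Dover — voters closer to Claremont: 4 of 5.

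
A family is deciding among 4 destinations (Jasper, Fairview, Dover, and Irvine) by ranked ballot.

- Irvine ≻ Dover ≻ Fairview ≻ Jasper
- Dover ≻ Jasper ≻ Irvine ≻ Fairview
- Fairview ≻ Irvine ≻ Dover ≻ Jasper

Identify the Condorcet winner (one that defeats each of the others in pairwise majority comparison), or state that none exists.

Head-to-head results (3 voters total):
Jasper vs Fairview: Fairview wins 2–1.
Jasper vs Dover: Dover wins 3–0.
Jasper vs Irvine: Irvine wins 2–1.
Fairview vs Dover: Dover wins 2–1.
Fairview vs Irvine: Irvine wins 2–1.
Dover vs Irvine: Irvine wins 2–1.
Irvine beats each rival — Jasper (2–1), Fairview (2–1), Dover (2–1) — so Irvine is the Condorcet winner.

Irvine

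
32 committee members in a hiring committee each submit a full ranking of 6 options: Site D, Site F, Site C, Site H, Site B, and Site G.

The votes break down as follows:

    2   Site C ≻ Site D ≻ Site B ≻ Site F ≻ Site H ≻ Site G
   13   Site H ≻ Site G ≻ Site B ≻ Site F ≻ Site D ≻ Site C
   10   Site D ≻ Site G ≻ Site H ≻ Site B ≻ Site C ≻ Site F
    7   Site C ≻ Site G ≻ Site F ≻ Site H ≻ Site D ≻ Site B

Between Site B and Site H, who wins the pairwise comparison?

Ballots ranking Site B above Site H: 2.
Ballots ranking Site H above Site B: 13+10+7 = 30.
Site H wins the head-to-head, 30–2.

Site H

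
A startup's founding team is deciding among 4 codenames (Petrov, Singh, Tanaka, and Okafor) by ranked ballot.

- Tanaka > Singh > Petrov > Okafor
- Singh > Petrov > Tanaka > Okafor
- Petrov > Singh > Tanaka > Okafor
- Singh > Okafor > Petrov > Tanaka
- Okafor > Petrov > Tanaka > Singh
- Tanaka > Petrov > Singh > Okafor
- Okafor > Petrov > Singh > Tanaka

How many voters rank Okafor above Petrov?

3

Ballots ranking Okafor above Petrov: 3.
Ballots ranking Petrov above Okafor: 4.
So 3 of 7 voters prefer Okafor to Petrov.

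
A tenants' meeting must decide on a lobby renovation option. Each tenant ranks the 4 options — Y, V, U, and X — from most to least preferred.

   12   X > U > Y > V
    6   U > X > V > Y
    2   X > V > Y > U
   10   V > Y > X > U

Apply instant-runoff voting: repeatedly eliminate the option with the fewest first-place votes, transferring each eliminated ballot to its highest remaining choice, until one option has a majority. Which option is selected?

Round 1: X 14, V 10, U 6, Y 0. Y has the fewest and is eliminated.
Round 2: X 14, V 10, U 6. U has the fewest and is eliminated.
Round 3: X 20, V 10. X has a majority.

X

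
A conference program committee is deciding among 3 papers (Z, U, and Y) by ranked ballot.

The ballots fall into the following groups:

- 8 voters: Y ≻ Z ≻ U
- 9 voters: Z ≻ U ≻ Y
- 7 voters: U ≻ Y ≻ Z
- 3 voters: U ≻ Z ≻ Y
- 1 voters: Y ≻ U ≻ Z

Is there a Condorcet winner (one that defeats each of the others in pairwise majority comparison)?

Head-to-head results (28 voters total):
Z vs U: Z wins 17–11.
Z vs Y: Y wins 16–12.
U vs Y: U wins 19–9.
No candidate beats all others: Z beats U beats Y beats Z, a majority cycle.

No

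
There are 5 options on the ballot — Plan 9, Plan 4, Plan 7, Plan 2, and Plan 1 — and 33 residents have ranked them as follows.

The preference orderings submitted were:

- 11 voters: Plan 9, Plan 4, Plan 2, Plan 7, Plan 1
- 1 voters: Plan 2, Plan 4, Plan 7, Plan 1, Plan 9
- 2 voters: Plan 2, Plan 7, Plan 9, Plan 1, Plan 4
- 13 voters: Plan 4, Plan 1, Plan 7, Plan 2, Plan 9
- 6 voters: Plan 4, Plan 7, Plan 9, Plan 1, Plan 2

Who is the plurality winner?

Plan 4

First-place vote totals:
  Plan 9: 11
  Plan 4: 19
  Plan 7: 0
  Plan 2: 3
  Plan 1: 0
Plan 4 has the most first-place votes.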